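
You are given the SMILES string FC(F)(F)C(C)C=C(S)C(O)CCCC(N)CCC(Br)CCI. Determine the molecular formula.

C15H26BrF3INOS

Walk through each heavy atom and fill implicit hydrogens from standard valence (C 4, N 3, O 2, S 2, halogen 1):
  atom 1: F (halogen, monovalent) → 0 H
  atom 2: C, bond orders sum to 4 (valence 4) → 0 H
  atom 3: F (halogen, monovalent) → 0 H
  atom 4: F (halogen, monovalent) → 0 H
  atom 5: C, bond orders sum to 3 (valence 4) → 1 H
  atom 6: C, bond orders sum to 1 (valence 4) → 3 H
  atom 7: C, bond orders sum to 3 (valence 4) → 1 H
  atom 8: C, bond orders sum to 4 (valence 4) → 0 H
  atom 9: S, bond orders sum to 1 (valence 2) → 1 H
  atom 10: C, bond orders sum to 3 (valence 4) → 1 H
  atom 11: O, bond orders sum to 1 (valence 2) → 1 H
  atom 12: C, bond orders sum to 2 (valence 4) → 2 H
  atom 13: C, bond orders sum to 2 (valence 4) → 2 H
  atom 14: C, bond orders sum to 2 (valence 4) → 2 H
  atom 15: C, bond orders sum to 3 (valence 4) → 1 H
  atom 16: N, bond orders sum to 1 (valence 3) → 2 H
  atom 17: C, bond orders sum to 2 (valence 4) → 2 H
  atom 18: C, bond orders sum to 2 (valence 4) → 2 H
  atom 19: C, bond orders sum to 3 (valence 4) → 1 H
  atom 20: Br (halogen, monovalent) → 0 H
  atom 21: C, bond orders sum to 2 (valence 4) → 2 H
  atom 22: C, bond orders sum to 2 (valence 4) → 2 H
  atom 23: I (halogen, monovalent) → 0 H
Totals → C:15, H:26, Br:1, F:3, I:1, N:1, O:1, S:1.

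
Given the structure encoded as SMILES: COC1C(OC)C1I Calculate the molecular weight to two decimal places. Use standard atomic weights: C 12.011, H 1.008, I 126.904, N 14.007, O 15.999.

First, the molecular formula is C5H9IO2 (counting implicit H from valence).
  C: 5 × 12.011 = 60.055
  H: 9 × 1.008 = 9.072
  I: 1 × 126.904 = 126.904
  O: 2 × 15.999 = 31.998
Sum: 5×12.011 + 9×1.008 + 1×126.904 + 2×15.999 = 228.029 → 228.03 g/mol.

228.03 g/mol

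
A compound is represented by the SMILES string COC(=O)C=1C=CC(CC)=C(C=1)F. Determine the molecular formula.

C10H11FO2

Walk through each heavy atom and fill implicit hydrogens from standard valence (C 4, N 3, O 2, S 2, halogen 1):
  atom 1: C, bond orders sum to 1 (valence 4) → 3 H
  atom 2: O, bond orders sum to 2 (valence 2) → 0 H
  atom 3: C, bond orders sum to 4 (valence 4) → 0 H
  atom 4: O, bond orders sum to 2 (valence 2) → 0 H
  atom 5: C, bond orders sum to 4 (valence 4) → 0 H
  atom 6: C, bond orders sum to 3 (valence 4) → 1 H
  atom 7: C, bond orders sum to 3 (valence 4) → 1 H
  atom 8: C, bond orders sum to 4 (valence 4) → 0 H
  atom 9: C, bond orders sum to 2 (valence 4) → 2 H
  atom 10: C, bond orders sum to 1 (valence 4) → 3 H
  atom 11: C, bond orders sum to 4 (valence 4) → 0 H
  atom 12: C, bond orders sum to 3 (valence 4) → 1 H
  atom 13: F (halogen, monovalent) → 0 H
Totals → C:10, H:11, F:1, O:2.
In Hill order: C10H11FO2.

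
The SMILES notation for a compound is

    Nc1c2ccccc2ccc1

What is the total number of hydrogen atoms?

9

Walk through each heavy atom and fill implicit hydrogens from standard valence (C 4, N 3, O 2, S 2, halogen 1); for lowercase aromatic atoms, an aromatic c carries 1 H when it has two neighbours and 0 H with three, and aromatic n carries 0 H:
  atom 1: N, bond orders sum to 1 (valence 3) → 2 H
  atom 2: aromatic c, 3 neighbours → 0 H
  atom 3: aromatic c, 3 neighbours → 0 H
  atom 4: aromatic c, 2 neighbours → 1 H
  atom 5: aromatic c, 2 neighbours → 1 H
  atom 6: aromatic c, 2 neighbours → 1 H
  atom 7: aromatic c, 2 neighbours → 1 H
  atom 8: aromatic c, 3 neighbours → 0 H
  atom 9: aromatic c, 2 neighbours → 1 H
  atom 10: aromatic c, 2 neighbours → 1 H
  atom 11: aromatic c, 2 neighbours → 1 H
Total hydrogens: 9.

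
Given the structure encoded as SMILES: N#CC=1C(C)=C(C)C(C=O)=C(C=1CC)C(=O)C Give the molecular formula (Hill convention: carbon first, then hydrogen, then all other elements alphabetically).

Walk through each heavy atom and fill implicit hydrogens from standard valence (C 4, N 3, O 2, S 2, halogen 1):
  atom 1: N, bond orders sum to 3 (valence 3) → 0 H
  atom 2: C, bond orders sum to 4 (valence 4) → 0 H
  atom 3: C, bond orders sum to 4 (valence 4) → 0 H
  atom 4: C, bond orders sum to 4 (valence 4) → 0 H
  atom 5: C, bond orders sum to 1 (valence 4) → 3 H
  atom 6: C, bond orders sum to 4 (valence 4) → 0 H
  atom 7: C, bond orders sum to 1 (valence 4) → 3 H
  atom 8: C, bond orders sum to 4 (valence 4) → 0 H
  atom 9: C, bond orders sum to 3 (valence 4) → 1 H
  atom 10: O, bond orders sum to 2 (valence 2) → 0 H
  atom 11: C, bond orders sum to 4 (valence 4) → 0 H
  atom 12: C, bond orders sum to 4 (valence 4) → 0 H
  atom 13: C, bond orders sum to 2 (valence 4) → 2 H
  atom 14: C, bond orders sum to 1 (valence 4) → 3 H
  atom 15: C, bond orders sum to 4 (valence 4) → 0 H
  atom 16: O, bond orders sum to 2 (valence 2) → 0 H
  atom 17: C, bond orders sum to 1 (valence 4) → 3 H
Totals → C:14, H:15, N:1, O:2.

C14H15NO2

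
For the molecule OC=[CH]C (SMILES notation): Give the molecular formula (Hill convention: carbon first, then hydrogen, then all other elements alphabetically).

C3H6O

Walk through each heavy atom and fill implicit hydrogens from standard valence (C 4, N 3, O 2, S 2, halogen 1):
  atom 1: O, bond orders sum to 1 (valence 2) → 1 H
  atom 2: C, bond orders sum to 3 (valence 4) → 1 H
  atom 3: C with explicit H count 1
  atom 4: C, bond orders sum to 1 (valence 4) → 3 H
Totals → C:3, H:6, O:1.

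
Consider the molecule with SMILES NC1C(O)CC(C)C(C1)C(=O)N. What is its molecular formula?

Walk through each heavy atom and fill implicit hydrogens from standard valence (C 4, N 3, O 2, S 2, halogen 1):
  atom 1: N, bond orders sum to 1 (valence 3) → 2 H
  atom 2: C, bond orders sum to 3 (valence 4) → 1 H
  atom 3: C, bond orders sum to 3 (valence 4) → 1 H
  atom 4: O, bond orders sum to 1 (valence 2) → 1 H
  atom 5: C, bond orders sum to 2 (valence 4) → 2 H
  atom 6: C, bond orders sum to 3 (valence 4) → 1 H
  atom 7: C, bond orders sum to 1 (valence 4) → 3 H
  atom 8: C, bond orders sum to 3 (valence 4) → 1 H
  atom 9: C, bond orders sum to 2 (valence 4) → 2 H
  atom 10: C, bond orders sum to 4 (valence 4) → 0 H
  atom 11: O, bond orders sum to 2 (valence 2) → 0 H
  atom 12: N, bond orders sum to 1 (valence 3) → 2 H
Totals → C:8, H:16, N:2, O:2.
In Hill order: C8H16N2O2.

C8H16N2O2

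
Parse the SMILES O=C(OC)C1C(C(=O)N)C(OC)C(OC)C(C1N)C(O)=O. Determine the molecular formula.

Walk through each heavy atom and fill implicit hydrogens from standard valence (C 4, N 3, O 2, S 2, halogen 1):
  atom 1: O, bond orders sum to 2 (valence 2) → 0 H
  atom 2: C, bond orders sum to 4 (valence 4) → 0 H
  atom 3: O, bond orders sum to 2 (valence 2) → 0 H
  atom 4: C, bond orders sum to 1 (valence 4) → 3 H
  atom 5: C, bond orders sum to 3 (valence 4) → 1 H
  atom 6: C, bond orders sum to 3 (valence 4) → 1 H
  atom 7: C, bond orders sum to 4 (valence 4) → 0 H
  atom 8: O, bond orders sum to 2 (valence 2) → 0 H
  atom 9: N, bond orders sum to 1 (valence 3) → 2 H
  atom 10: C, bond orders sum to 3 (valence 4) → 1 H
  atom 11: O, bond orders sum to 2 (valence 2) → 0 H
  atom 12: C, bond orders sum to 1 (valence 4) → 3 H
  atom 13: C, bond orders sum to 3 (valence 4) → 1 H
  atom 14: O, bond orders sum to 2 (valence 2) → 0 H
  atom 15: C, bond orders sum to 1 (valence 4) → 3 H
  atom 16: C, bond orders sum to 3 (valence 4) → 1 H
  atom 17: C, bond orders sum to 3 (valence 4) → 1 H
  atom 18: N, bond orders sum to 1 (valence 3) → 2 H
  atom 19: C, bond orders sum to 4 (valence 4) → 0 H
  atom 20: O, bond orders sum to 1 (valence 2) → 1 H
  atom 21: O, bond orders sum to 2 (valence 2) → 0 H
Totals → C:12, H:20, N:2, O:7.
In Hill order: C12H20N2O7.

C12H20N2O7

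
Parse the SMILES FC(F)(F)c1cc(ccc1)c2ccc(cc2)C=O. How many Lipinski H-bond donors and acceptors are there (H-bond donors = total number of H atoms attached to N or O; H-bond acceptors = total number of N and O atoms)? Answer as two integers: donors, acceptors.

Donors: find every N or O and count the H atoms it carries.
  atom 18 (O): bond orders sum to 2 → 0 H
Lipinski HBD = 0.
Acceptors: N atoms = 0, O atoms = 1 → HBA = 1.

0, 1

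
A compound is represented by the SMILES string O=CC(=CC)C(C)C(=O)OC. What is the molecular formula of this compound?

Walk through each heavy atom and fill implicit hydrogens from standard valence (C 4, N 3, O 2, S 2, halogen 1):
  atom 1: O, bond orders sum to 2 (valence 2) → 0 H
  atom 2: C, bond orders sum to 3 (valence 4) → 1 H
  atom 3: C, bond orders sum to 4 (valence 4) → 0 H
  atom 4: C, bond orders sum to 3 (valence 4) → 1 H
  atom 5: C, bond orders sum to 1 (valence 4) → 3 H
  atom 6: C, bond orders sum to 3 (valence 4) → 1 H
  atom 7: C, bond orders sum to 1 (valence 4) → 3 H
  atom 8: C, bond orders sum to 4 (valence 4) → 0 H
  atom 9: O, bond orders sum to 2 (valence 2) → 0 H
  atom 10: O, bond orders sum to 2 (valence 2) → 0 H
  atom 11: C, bond orders sum to 1 (valence 4) → 3 H
Totals → C:8, H:12, O:3.
In Hill order: C8H12O3.

C8H12O3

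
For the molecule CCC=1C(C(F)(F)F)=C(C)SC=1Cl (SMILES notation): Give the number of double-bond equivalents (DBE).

Degree of unsaturation = (number of rings) + (number of π bonds).
Ring closures in the SMILES: 1.
π bonds: 2 double bonds (each 1 DoU) → 2 DoU from unsaturation.
Total DoU = 1 + 2 = 3.

3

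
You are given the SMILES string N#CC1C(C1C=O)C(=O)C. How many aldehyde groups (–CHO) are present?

The aldehyde motif appears at heavy-atom position 6 in the SMILES.
Other groups present: 1 ketone, 1 nitrile.
Aldehyde count: 1.

1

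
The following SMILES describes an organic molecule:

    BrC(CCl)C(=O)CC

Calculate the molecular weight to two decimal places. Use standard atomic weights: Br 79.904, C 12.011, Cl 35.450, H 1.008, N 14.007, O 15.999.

First, the molecular formula is C5H8BrClO (counting implicit H from valence).
  Br: 1 × 79.904 = 79.904
  C: 5 × 12.011 = 60.055
  Cl: 1 × 35.450 = 35.450
  H: 8 × 1.008 = 8.064
  O: 1 × 15.999 = 15.999
Sum: 1×79.904 + 5×12.011 + 1×35.450 + 8×1.008 + 1×15.999 = 199.472 → 199.47 g/mol.

199.47 g/mol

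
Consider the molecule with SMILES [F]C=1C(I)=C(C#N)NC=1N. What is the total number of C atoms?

5

Count every carbon token in the SMILES (each C, including those in ring-closure positions and inside branches).
Carbon count: 5.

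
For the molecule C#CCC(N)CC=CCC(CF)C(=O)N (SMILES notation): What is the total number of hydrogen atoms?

17

Walk through each heavy atom and fill implicit hydrogens from standard valence (C 4, N 3, O 2, S 2, halogen 1):
  atom 1: C, bond orders sum to 3 (valence 4) → 1 H
  atom 2: C, bond orders sum to 4 (valence 4) → 0 H
  atom 3: C, bond orders sum to 2 (valence 4) → 2 H
  atom 4: C, bond orders sum to 3 (valence 4) → 1 H
  atom 5: N, bond orders sum to 1 (valence 3) → 2 H
  atom 6: C, bond orders sum to 2 (valence 4) → 2 H
  atom 7: C, bond orders sum to 3 (valence 4) → 1 H
  atom 8: C, bond orders sum to 3 (valence 4) → 1 H
  atom 9: C, bond orders sum to 2 (valence 4) → 2 H
  atom 10: C, bond orders sum to 3 (valence 4) → 1 H
  atom 11: C, bond orders sum to 2 (valence 4) → 2 H
  atom 12: F (halogen, monovalent) → 0 H
  atom 13: C, bond orders sum to 4 (valence 4) → 0 H
  atom 14: O, bond orders sum to 2 (valence 2) → 0 H
  atom 15: N, bond orders sum to 1 (valence 3) → 2 H
Total hydrogens: 17.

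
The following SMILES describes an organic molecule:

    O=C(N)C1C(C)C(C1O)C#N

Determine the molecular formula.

Walk through each heavy atom and fill implicit hydrogens from standard valence (C 4, N 3, O 2, S 2, halogen 1):
  atom 1: O, bond orders sum to 2 (valence 2) → 0 H
  atom 2: C, bond orders sum to 4 (valence 4) → 0 H
  atom 3: N, bond orders sum to 1 (valence 3) → 2 H
  atom 4: C, bond orders sum to 3 (valence 4) → 1 H
  atom 5: C, bond orders sum to 3 (valence 4) → 1 H
  atom 6: C, bond orders sum to 1 (valence 4) → 3 H
  atom 7: C, bond orders sum to 3 (valence 4) → 1 H
  atom 8: C, bond orders sum to 3 (valence 4) → 1 H
  atom 9: O, bond orders sum to 1 (valence 2) → 1 H
  atom 10: C, bond orders sum to 4 (valence 4) → 0 H
  atom 11: N, bond orders sum to 3 (valence 3) → 0 H
Totals → C:7, H:10, N:2, O:2.
In Hill order: C7H10N2O2.

C7H10N2O2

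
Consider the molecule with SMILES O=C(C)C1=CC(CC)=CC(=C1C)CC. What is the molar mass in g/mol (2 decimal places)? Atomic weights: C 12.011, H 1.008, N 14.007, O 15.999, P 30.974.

190.29 g/mol

First, the molecular formula is C13H18O (counting implicit H from valence).
  C: 13 × 12.011 = 156.143
  H: 18 × 1.008 = 18.144
  O: 1 × 15.999 = 15.999
Sum: 13×12.011 + 18×1.008 + 1×15.999 = 190.286 → 190.29 g/mol.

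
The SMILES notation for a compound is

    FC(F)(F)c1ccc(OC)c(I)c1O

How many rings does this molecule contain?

In SMILES, each pair of matching ring-closure digits denotes one ring-closing bond; the number of such bonds equals the number of independent rings.
Ring-closure bonds here: 1.

1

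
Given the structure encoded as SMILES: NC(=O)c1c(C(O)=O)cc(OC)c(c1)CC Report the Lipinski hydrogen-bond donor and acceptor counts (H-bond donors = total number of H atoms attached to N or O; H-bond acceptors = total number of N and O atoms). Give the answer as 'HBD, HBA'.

3, 5

Donors: find every N or O and count the H atoms it carries.
  atom 1 (N): bond orders sum to 1 → 2 H
  atom 3 (O): bond orders sum to 2 → 0 H
  atom 7 (O): bond orders sum to 1 → 1 H
  atom 8 (O): bond orders sum to 2 → 0 H
  atom 11 (O): bond orders sum to 2 → 0 H
Lipinski HBD = 3.
Acceptors: N atoms = 1, O atoms = 4 → HBA = 5.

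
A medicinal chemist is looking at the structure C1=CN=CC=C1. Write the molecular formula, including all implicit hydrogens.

C5H5N

Walk through each heavy atom and fill implicit hydrogens from standard valence (C 4, N 3, O 2, S 2, halogen 1):
  atom 1: C, bond orders sum to 3 (valence 4) → 1 H
  atom 2: C, bond orders sum to 3 (valence 4) → 1 H
  atom 3: N, bond orders sum to 3 (valence 3) → 0 H
  atom 4: C, bond orders sum to 3 (valence 4) → 1 H
  atom 5: C, bond orders sum to 3 (valence 4) → 1 H
  atom 6: C, bond orders sum to 3 (valence 4) → 1 H
Totals → C:5, H:5, N:1.
In Hill order: C5H5N.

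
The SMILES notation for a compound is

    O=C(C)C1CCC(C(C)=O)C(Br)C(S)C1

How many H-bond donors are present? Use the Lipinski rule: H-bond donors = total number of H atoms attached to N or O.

0

Donors: find every N or O and count the H atoms it carries.
  atom 1 (O): bond orders sum to 2 → 0 H
  atom 10 (O): bond orders sum to 2 → 0 H
Lipinski HBD = 0.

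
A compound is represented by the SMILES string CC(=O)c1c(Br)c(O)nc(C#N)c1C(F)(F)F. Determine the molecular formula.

Walk through each heavy atom and fill implicit hydrogens from standard valence (C 4, N 3, O 2, S 2, halogen 1); for lowercase aromatic atoms, an aromatic c carries 1 H when it has two neighbours and 0 H with three, and aromatic n carries 0 H:
  atom 1: C, bond orders sum to 1 (valence 4) → 3 H
  atom 2: C, bond orders sum to 4 (valence 4) → 0 H
  atom 3: O, bond orders sum to 2 (valence 2) → 0 H
  atom 4: aromatic c, 3 neighbours → 0 H
  atom 5: aromatic c, 3 neighbours → 0 H
  atom 6: Br (halogen, monovalent) → 0 H
  atom 7: aromatic c, 3 neighbours → 0 H
  atom 8: O, bond orders sum to 1 (valence 2) → 1 H
  atom 9: aromatic n, 2 neighbours → 0 H
  atom 10: aromatic c, 3 neighbours → 0 H
  atom 11: C, bond orders sum to 4 (valence 4) → 0 H
  atom 12: N, bond orders sum to 3 (valence 3) → 0 H
  atom 13: aromatic c, 3 neighbours → 0 H
  atom 14: C, bond orders sum to 4 (valence 4) → 0 H
  atom 15: F (halogen, monovalent) → 0 H
  atom 16: F (halogen, monovalent) → 0 H
  atom 17: F (halogen, monovalent) → 0 H
Totals → C:9, H:4, Br:1, F:3, N:2, O:2.
In Hill order: C9H4BrF3N2O2.

C9H4BrF3N2O2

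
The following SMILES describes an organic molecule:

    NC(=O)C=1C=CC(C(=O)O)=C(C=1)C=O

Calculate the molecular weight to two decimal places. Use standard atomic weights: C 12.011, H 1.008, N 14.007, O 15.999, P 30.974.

193.16 g/mol

First, the molecular formula is C9H7NO4 (counting implicit H from valence).
  C: 9 × 12.011 = 108.099
  H: 7 × 1.008 = 7.056
  N: 1 × 14.007 = 14.007
  O: 4 × 15.999 = 63.996
Sum: 9×12.011 + 7×1.008 + 1×14.007 + 4×15.999 = 193.158 → 193.16 g/mol.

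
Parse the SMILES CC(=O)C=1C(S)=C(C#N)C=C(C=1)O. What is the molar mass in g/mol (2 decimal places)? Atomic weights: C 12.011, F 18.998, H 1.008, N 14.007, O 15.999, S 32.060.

First, the molecular formula is C9H7NO2S (counting implicit H from valence).
  C: 9 × 12.011 = 108.099
  H: 7 × 1.008 = 7.056
  N: 1 × 14.007 = 14.007
  O: 2 × 15.999 = 31.998
  S: 1 × 32.060 = 32.060
Sum: 9×12.011 + 7×1.008 + 1×14.007 + 2×15.999 + 1×32.060 = 193.220 → 193.22 g/mol.

193.22 g/mol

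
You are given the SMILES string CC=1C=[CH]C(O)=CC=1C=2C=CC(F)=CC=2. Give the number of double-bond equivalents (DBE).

8

Molecular formula: C13H11FO.
DoU = (2C + 2 + N − H − X) / 2, where X is the halogen count and O/S are ignored.
    = (2·13 + 2 + 0 − 11 − 1) / 2 = 16 / 2 = 8.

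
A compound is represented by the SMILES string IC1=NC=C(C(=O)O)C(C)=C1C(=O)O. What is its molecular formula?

Walk through each heavy atom and fill implicit hydrogens from standard valence (C 4, N 3, O 2, S 2, halogen 1):
  atom 1: I (halogen, monovalent) → 0 H
  atom 2: C, bond orders sum to 4 (valence 4) → 0 H
  atom 3: N, bond orders sum to 3 (valence 3) → 0 H
  atom 4: C, bond orders sum to 3 (valence 4) → 1 H
  atom 5: C, bond orders sum to 4 (valence 4) → 0 H
  atom 6: C, bond orders sum to 4 (valence 4) → 0 H
  atom 7: O, bond orders sum to 2 (valence 2) → 0 H
  atom 8: O, bond orders sum to 1 (valence 2) → 1 H
  atom 9: C, bond orders sum to 4 (valence 4) → 0 H
  atom 10: C, bond orders sum to 1 (valence 4) → 3 H
  atom 11: C, bond orders sum to 4 (valence 4) → 0 H
  atom 12: C, bond orders sum to 4 (valence 4) → 0 H
  atom 13: O, bond orders sum to 2 (valence 2) → 0 H
  atom 14: O, bond orders sum to 1 (valence 2) → 1 H
Totals → C:8, H:6, I:1, N:1, O:4.

C8H6INO4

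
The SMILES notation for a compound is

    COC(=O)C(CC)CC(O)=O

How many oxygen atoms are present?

Scan the SMILES for O atoms (remember two-letter symbols like Cl and Br are single atoms).
Oxygen count: 4.

4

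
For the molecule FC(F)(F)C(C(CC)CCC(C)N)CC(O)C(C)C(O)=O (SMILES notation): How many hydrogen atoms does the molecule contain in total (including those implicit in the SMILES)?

Walk through each heavy atom and fill implicit hydrogens from standard valence (C 4, N 3, O 2, S 2, halogen 1):
  atom 1: F (halogen, monovalent) → 0 H
  atom 2: C, bond orders sum to 4 (valence 4) → 0 H
  atom 3: F (halogen, monovalent) → 0 H
  atom 4: F (halogen, monovalent) → 0 H
  atom 5: C, bond orders sum to 3 (valence 4) → 1 H
  atom 6: C, bond orders sum to 3 (valence 4) → 1 H
  atom 7: C, bond orders sum to 2 (valence 4) → 2 H
  atom 8: C, bond orders sum to 1 (valence 4) → 3 H
  atom 9: C, bond orders sum to 2 (valence 4) → 2 H
  atom 10: C, bond orders sum to 2 (valence 4) → 2 H
  atom 11: C, bond orders sum to 3 (valence 4) → 1 H
  atom 12: C, bond orders sum to 1 (valence 4) → 3 H
  atom 13: N, bond orders sum to 1 (valence 3) → 2 H
  atom 14: C, bond orders sum to 2 (valence 4) → 2 H
  atom 15: C, bond orders sum to 3 (valence 4) → 1 H
  atom 16: O, bond orders sum to 1 (valence 2) → 1 H
  atom 17: C, bond orders sum to 3 (valence 4) → 1 H
  atom 18: C, bond orders sum to 1 (valence 4) → 3 H
  atom 19: C, bond orders sum to 4 (valence 4) → 0 H
  atom 20: O, bond orders sum to 1 (valence 2) → 1 H
  atom 21: O, bond orders sum to 2 (valence 2) → 0 H
Total hydrogens: 26.

26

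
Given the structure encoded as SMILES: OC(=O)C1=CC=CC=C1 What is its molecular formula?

Walk through each heavy atom and fill implicit hydrogens from standard valence (C 4, N 3, O 2, S 2, halogen 1):
  atom 1: O, bond orders sum to 1 (valence 2) → 1 H
  atom 2: C, bond orders sum to 4 (valence 4) → 0 H
  atom 3: O, bond orders sum to 2 (valence 2) → 0 H
  atom 4: C, bond orders sum to 4 (valence 4) → 0 H
  atom 5: C, bond orders sum to 3 (valence 4) → 1 H
  atom 6: C, bond orders sum to 3 (valence 4) → 1 H
  atom 7: C, bond orders sum to 3 (valence 4) → 1 H
  atom 8: C, bond orders sum to 3 (valence 4) → 1 H
  atom 9: C, bond orders sum to 3 (valence 4) → 1 H
Totals → C:7, H:6, O:2.

C7H6O2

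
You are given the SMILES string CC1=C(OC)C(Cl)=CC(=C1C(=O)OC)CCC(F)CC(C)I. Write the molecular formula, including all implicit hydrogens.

Walk through each heavy atom and fill implicit hydrogens from standard valence (C 4, N 3, O 2, S 2, halogen 1):
  atom 1: C, bond orders sum to 1 (valence 4) → 3 H
  atom 2: C, bond orders sum to 4 (valence 4) → 0 H
  atom 3: C, bond orders sum to 4 (valence 4) → 0 H
  atom 4: O, bond orders sum to 2 (valence 2) → 0 H
  atom 5: C, bond orders sum to 1 (valence 4) → 3 H
  atom 6: C, bond orders sum to 4 (valence 4) → 0 H
  atom 7: Cl (halogen, monovalent) → 0 H
  atom 8: C, bond orders sum to 3 (valence 4) → 1 H
  atom 9: C, bond orders sum to 4 (valence 4) → 0 H
  atom 10: C, bond orders sum to 4 (valence 4) → 0 H
  atom 11: C, bond orders sum to 4 (valence 4) → 0 H
  atom 12: O, bond orders sum to 2 (valence 2) → 0 H
  atom 13: O, bond orders sum to 2 (valence 2) → 0 H
  atom 14: C, bond orders sum to 1 (valence 4) → 3 H
  atom 15: C, bond orders sum to 2 (valence 4) → 2 H
  atom 16: C, bond orders sum to 2 (valence 4) → 2 H
  atom 17: C, bond orders sum to 3 (valence 4) → 1 H
  atom 18: F (halogen, monovalent) → 0 H
  atom 19: C, bond orders sum to 2 (valence 4) → 2 H
  atom 20: C, bond orders sum to 3 (valence 4) → 1 H
  atom 21: C, bond orders sum to 1 (valence 4) → 3 H
  atom 22: I (halogen, monovalent) → 0 H
Totals → C:16, H:21, Cl:1, F:1, I:1, O:3.
In Hill order: C16H21ClFIO3.

C16H21ClFIO3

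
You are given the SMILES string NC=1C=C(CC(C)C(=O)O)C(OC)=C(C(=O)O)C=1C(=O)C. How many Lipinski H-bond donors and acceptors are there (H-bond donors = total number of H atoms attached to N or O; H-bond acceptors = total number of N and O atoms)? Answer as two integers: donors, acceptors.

Donors: find every N or O and count the H atoms it carries.
  atom 1 (N): bond orders sum to 1 → 2 H
  atom 9 (O): bond orders sum to 2 → 0 H
  atom 10 (O): bond orders sum to 1 → 1 H
  atom 12 (O): bond orders sum to 2 → 0 H
  atom 16 (O): bond orders sum to 2 → 0 H
  atom 17 (O): bond orders sum to 1 → 1 H
  atom 20 (O): bond orders sum to 2 → 0 H
Lipinski HBD = 4.
Acceptors: N atoms = 1, O atoms = 6 → HBA = 7.

4, 7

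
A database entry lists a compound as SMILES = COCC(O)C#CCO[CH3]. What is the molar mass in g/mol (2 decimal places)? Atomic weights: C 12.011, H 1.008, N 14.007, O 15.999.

First, the molecular formula is C7H12O3 (counting implicit H from valence).
  C: 7 × 12.011 = 84.077
  H: 12 × 1.008 = 12.096
  O: 3 × 15.999 = 47.997
Sum: 7×12.011 + 12×1.008 + 3×15.999 = 144.170 → 144.17 g/mol.

144.17 g/mol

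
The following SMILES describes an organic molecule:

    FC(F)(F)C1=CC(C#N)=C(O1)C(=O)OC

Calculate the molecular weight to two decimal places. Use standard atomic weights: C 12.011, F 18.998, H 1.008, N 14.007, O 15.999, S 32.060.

219.12 g/mol

First, the molecular formula is C8H4F3NO3 (counting implicit H from valence).
  C: 8 × 12.011 = 96.088
  F: 3 × 18.998 = 56.994
  H: 4 × 1.008 = 4.032
  N: 1 × 14.007 = 14.007
  O: 3 × 15.999 = 47.997
Sum: 8×12.011 + 3×18.998 + 4×1.008 + 1×14.007 + 3×15.999 = 219.118 → 219.12 g/mol.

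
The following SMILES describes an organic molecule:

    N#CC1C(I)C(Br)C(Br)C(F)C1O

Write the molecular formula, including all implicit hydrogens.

Walk through each heavy atom and fill implicit hydrogens from standard valence (C 4, N 3, O 2, S 2, halogen 1):
  atom 1: N, bond orders sum to 3 (valence 3) → 0 H
  atom 2: C, bond orders sum to 4 (valence 4) → 0 H
  atom 3: C, bond orders sum to 3 (valence 4) → 1 H
  atom 4: C, bond orders sum to 3 (valence 4) → 1 H
  atom 5: I (halogen, monovalent) → 0 H
  atom 6: C, bond orders sum to 3 (valence 4) → 1 H
  atom 7: Br (halogen, monovalent) → 0 H
  atom 8: C, bond orders sum to 3 (valence 4) → 1 H
  atom 9: Br (halogen, monovalent) → 0 H
  atom 10: C, bond orders sum to 3 (valence 4) → 1 H
  atom 11: F (halogen, monovalent) → 0 H
  atom 12: C, bond orders sum to 3 (valence 4) → 1 H
  atom 13: O, bond orders sum to 1 (valence 2) → 1 H
Totals → C:7, H:7, Br:2, F:1, I:1, N:1, O:1.

C7H7Br2FINO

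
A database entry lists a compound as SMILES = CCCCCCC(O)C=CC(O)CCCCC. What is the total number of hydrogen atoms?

Walk through each heavy atom and fill implicit hydrogens from standard valence (C 4, N 3, O 2, S 2, halogen 1):
  atom 1: C, bond orders sum to 1 (valence 4) → 3 H
  atom 2: C, bond orders sum to 2 (valence 4) → 2 H
  atom 3: C, bond orders sum to 2 (valence 4) → 2 H
  atom 4: C, bond orders sum to 2 (valence 4) → 2 H
  atom 5: C, bond orders sum to 2 (valence 4) → 2 H
  atom 6: C, bond orders sum to 2 (valence 4) → 2 H
  atom 7: C, bond orders sum to 3 (valence 4) → 1 H
  atom 8: O, bond orders sum to 1 (valence 2) → 1 H
  atom 9: C, bond orders sum to 3 (valence 4) → 1 H
  atom 10: C, bond orders sum to 3 (valence 4) → 1 H
  atom 11: C, bond orders sum to 3 (valence 4) → 1 H
  atom 12: O, bond orders sum to 1 (valence 2) → 1 H
  atom 13: C, bond orders sum to 2 (valence 4) → 2 H
  atom 14: C, bond orders sum to 2 (valence 4) → 2 H
  atom 15: C, bond orders sum to 2 (valence 4) → 2 H
  atom 16: C, bond orders sum to 2 (valence 4) → 2 H
  atom 17: C, bond orders sum to 1 (valence 4) → 3 H
Total hydrogens: 30.

30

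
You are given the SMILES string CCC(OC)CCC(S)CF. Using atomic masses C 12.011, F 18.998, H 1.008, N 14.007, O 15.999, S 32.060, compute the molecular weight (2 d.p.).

First, the molecular formula is C8H17FOS (counting implicit H from valence).
  C: 8 × 12.011 = 96.088
  F: 1 × 18.998 = 18.998
  H: 17 × 1.008 = 17.136
  O: 1 × 15.999 = 15.999
  S: 1 × 32.060 = 32.060
Sum: 8×12.011 + 1×18.998 + 17×1.008 + 1×15.999 + 1×32.060 = 180.281 → 180.28 g/mol.

180.28 g/mol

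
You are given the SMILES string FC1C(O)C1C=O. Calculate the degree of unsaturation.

2

Degree of unsaturation = (number of rings) + (number of π bonds).
Ring closures in the SMILES: 1.
π bonds: 1 double bond (each 1 DoU) → 1 DoU from unsaturation.
Total DoU = 1 + 1 = 2.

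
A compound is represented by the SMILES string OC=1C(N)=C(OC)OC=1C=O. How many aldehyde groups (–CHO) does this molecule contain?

The aldehyde motif appears at heavy-atom position 10 in the SMILES.
Other groups present: 1 ether, 1 hydroxyl, 1 primary amine.
Aldehyde count: 1.

1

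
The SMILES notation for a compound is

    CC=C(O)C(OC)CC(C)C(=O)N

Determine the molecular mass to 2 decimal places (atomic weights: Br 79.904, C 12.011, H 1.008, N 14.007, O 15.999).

187.24 g/mol

First, the molecular formula is C9H17NO3 (counting implicit H from valence).
  C: 9 × 12.011 = 108.099
  H: 17 × 1.008 = 17.136
  N: 1 × 14.007 = 14.007
  O: 3 × 15.999 = 47.997
Sum: 9×12.011 + 17×1.008 + 1×14.007 + 3×15.999 = 187.239 → 187.24 g/mol.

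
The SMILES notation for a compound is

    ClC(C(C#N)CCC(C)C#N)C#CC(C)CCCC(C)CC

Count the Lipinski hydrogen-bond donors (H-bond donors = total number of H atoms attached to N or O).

0

Donors: find every N or O and count the H atoms it carries.
  atom 5 (N): bond orders sum to 3 → 0 H
  atom 11 (N): bond orders sum to 3 → 0 H
Lipinski HBD = 0.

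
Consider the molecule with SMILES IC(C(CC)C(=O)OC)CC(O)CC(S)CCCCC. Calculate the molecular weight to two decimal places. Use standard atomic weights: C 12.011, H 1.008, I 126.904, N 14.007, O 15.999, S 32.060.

416.36 g/mol

First, the molecular formula is C15H29IO3S (counting implicit H from valence).
  C: 15 × 12.011 = 180.165
  H: 29 × 1.008 = 29.232
  I: 1 × 126.904 = 126.904
  O: 3 × 15.999 = 47.997
  S: 1 × 32.060 = 32.060
Sum: 15×12.011 + 29×1.008 + 1×126.904 + 3×15.999 + 1×32.060 = 416.358 → 416.36 g/mol.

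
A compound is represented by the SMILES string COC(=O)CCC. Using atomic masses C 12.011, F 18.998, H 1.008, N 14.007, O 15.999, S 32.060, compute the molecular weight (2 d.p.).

102.13 g/mol

First, the molecular formula is C5H10O2 (counting implicit H from valence).
  C: 5 × 12.011 = 60.055
  H: 10 × 1.008 = 10.080
  O: 2 × 15.999 = 31.998
Sum: 5×12.011 + 10×1.008 + 2×15.999 = 102.133 → 102.13 g/mol.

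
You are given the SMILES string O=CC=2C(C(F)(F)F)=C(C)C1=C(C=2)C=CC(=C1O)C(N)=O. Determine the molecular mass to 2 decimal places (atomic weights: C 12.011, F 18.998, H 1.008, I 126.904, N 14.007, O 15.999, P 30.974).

297.23 g/mol

First, the molecular formula is C14H10F3NO3 (counting implicit H from valence).
  C: 14 × 12.011 = 168.154
  F: 3 × 18.998 = 56.994
  H: 10 × 1.008 = 10.080
  N: 1 × 14.007 = 14.007
  O: 3 × 15.999 = 47.997
Sum: 14×12.011 + 3×18.998 + 10×1.008 + 1×14.007 + 3×15.999 = 297.232 → 297.23 g/mol.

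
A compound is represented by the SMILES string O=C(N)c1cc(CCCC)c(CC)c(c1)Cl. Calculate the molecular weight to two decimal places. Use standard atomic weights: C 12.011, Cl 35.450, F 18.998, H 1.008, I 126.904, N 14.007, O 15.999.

239.74 g/mol

First, the molecular formula is C13H18ClNO (counting implicit H from valence).
  C: 13 × 12.011 = 156.143
  Cl: 1 × 35.450 = 35.450
  H: 18 × 1.008 = 18.144
  N: 1 × 14.007 = 14.007
  O: 1 × 15.999 = 15.999
Sum: 13×12.011 + 1×35.450 + 18×1.008 + 1×14.007 + 1×15.999 = 239.743 → 239.74 g/mol.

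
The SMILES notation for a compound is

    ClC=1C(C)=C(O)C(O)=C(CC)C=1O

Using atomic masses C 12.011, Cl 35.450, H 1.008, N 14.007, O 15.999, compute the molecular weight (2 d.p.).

202.63 g/mol

First, the molecular formula is C9H11ClO3 (counting implicit H from valence).
  C: 9 × 12.011 = 108.099
  Cl: 1 × 35.450 = 35.450
  H: 11 × 1.008 = 11.088
  O: 3 × 15.999 = 47.997
Sum: 9×12.011 + 1×35.450 + 11×1.008 + 3×15.999 = 202.634 → 202.63 g/mol.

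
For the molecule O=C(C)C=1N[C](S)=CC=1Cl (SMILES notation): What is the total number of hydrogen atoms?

6

Walk through each heavy atom and fill implicit hydrogens from standard valence (C 4, N 3, O 2, S 2, halogen 1):
  atom 1: O, bond orders sum to 2 (valence 2) → 0 H
  atom 2: C, bond orders sum to 4 (valence 4) → 0 H
  atom 3: C, bond orders sum to 1 (valence 4) → 3 H
  atom 4: C, bond orders sum to 4 (valence 4) → 0 H
  atom 5: N, bond orders sum to 2 (valence 3) → 1 H
  atom 6: C with explicit H count 0
  atom 7: S, bond orders sum to 1 (valence 2) → 1 H
  atom 8: C, bond orders sum to 3 (valence 4) → 1 H
  atom 9: C, bond orders sum to 4 (valence 4) → 0 H
  atom 10: Cl (halogen, monovalent) → 0 H
Total hydrogens: 6.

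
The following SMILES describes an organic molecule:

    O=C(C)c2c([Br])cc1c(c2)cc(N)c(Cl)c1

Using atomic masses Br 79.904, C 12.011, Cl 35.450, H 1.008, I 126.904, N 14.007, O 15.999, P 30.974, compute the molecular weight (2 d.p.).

First, the molecular formula is C12H9BrClNO (counting implicit H from valence).
  Br: 1 × 79.904 = 79.904
  C: 12 × 12.011 = 144.132
  Cl: 1 × 35.450 = 35.450
  H: 9 × 1.008 = 9.072
  N: 1 × 14.007 = 14.007
  O: 1 × 15.999 = 15.999
Sum: 1×79.904 + 12×12.011 + 1×35.450 + 9×1.008 + 1×14.007 + 1×15.999 = 298.564 → 298.56 g/mol.

298.56 g/mol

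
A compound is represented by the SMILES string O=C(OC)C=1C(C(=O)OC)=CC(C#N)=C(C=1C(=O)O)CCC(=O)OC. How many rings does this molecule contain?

In SMILES, each pair of matching ring-closure digits denotes one ring-closing bond; the number of such bonds equals the number of independent rings.
Ring-closure bonds here: 1.

1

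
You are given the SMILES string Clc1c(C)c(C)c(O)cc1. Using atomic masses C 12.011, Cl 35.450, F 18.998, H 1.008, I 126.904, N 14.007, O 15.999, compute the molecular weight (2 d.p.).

156.61 g/mol

First, the molecular formula is C8H9ClO (counting implicit H from valence).
  C: 8 × 12.011 = 96.088
  Cl: 1 × 35.450 = 35.450
  H: 9 × 1.008 = 9.072
  O: 1 × 15.999 = 15.999
Sum: 8×12.011 + 1×35.450 + 9×1.008 + 1×15.999 = 156.609 → 156.61 g/mol.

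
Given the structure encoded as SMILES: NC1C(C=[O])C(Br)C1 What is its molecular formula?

C5H8BrNO

Walk through each heavy atom and fill implicit hydrogens from standard valence (C 4, N 3, O 2, S 2, halogen 1):
  atom 1: N, bond orders sum to 1 (valence 3) → 2 H
  atom 2: C, bond orders sum to 3 (valence 4) → 1 H
  atom 3: C, bond orders sum to 3 (valence 4) → 1 H
  atom 4: C, bond orders sum to 3 (valence 4) → 1 H
  atom 5: O with explicit H count 0
  atom 6: C, bond orders sum to 3 (valence 4) → 1 H
  atom 7: Br (halogen, monovalent) → 0 H
  atom 8: C, bond orders sum to 2 (valence 4) → 2 H
Totals → C:5, H:8, Br:1, N:1, O:1.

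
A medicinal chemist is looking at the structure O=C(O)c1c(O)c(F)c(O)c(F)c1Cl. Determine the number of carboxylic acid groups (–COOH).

1

The carboxylic acid motif appears at heavy-atom position 2 in the SMILES.
Other groups present: 2 hydroxyl.
Carboxylic acid count: 1.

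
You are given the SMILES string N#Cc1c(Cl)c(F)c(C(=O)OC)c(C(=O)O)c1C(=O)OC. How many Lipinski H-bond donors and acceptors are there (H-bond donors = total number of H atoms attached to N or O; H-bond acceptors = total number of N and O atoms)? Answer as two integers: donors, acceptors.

1, 7

Donors: find every N or O and count the H atoms it carries.
  atom 1 (N): bond orders sum to 3 → 0 H
  atom 10 (O): bond orders sum to 2 → 0 H
  atom 11 (O): bond orders sum to 2 → 0 H
  atom 15 (O): bond orders sum to 2 → 0 H
  atom 16 (O): bond orders sum to 1 → 1 H
  atom 19 (O): bond orders sum to 2 → 0 H
  atom 20 (O): bond orders sum to 2 → 0 H
Lipinski HBD = 1.
Acceptors: N atoms = 1, O atoms = 6 → HBA = 7.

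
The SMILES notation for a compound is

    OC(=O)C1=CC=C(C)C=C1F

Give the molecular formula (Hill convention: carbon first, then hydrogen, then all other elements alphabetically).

Walk through each heavy atom and fill implicit hydrogens from standard valence (C 4, N 3, O 2, S 2, halogen 1):
  atom 1: O, bond orders sum to 1 (valence 2) → 1 H
  atom 2: C, bond orders sum to 4 (valence 4) → 0 H
  atom 3: O, bond orders sum to 2 (valence 2) → 0 H
  atom 4: C, bond orders sum to 4 (valence 4) → 0 H
  atom 5: C, bond orders sum to 3 (valence 4) → 1 H
  atom 6: C, bond orders sum to 3 (valence 4) → 1 H
  atom 7: C, bond orders sum to 4 (valence 4) → 0 H
  atom 8: C, bond orders sum to 1 (valence 4) → 3 H
  atom 9: C, bond orders sum to 3 (valence 4) → 1 H
  atom 10: C, bond orders sum to 4 (valence 4) → 0 H
  atom 11: F (halogen, monovalent) → 0 H
Totals → C:8, H:7, F:1, O:2.
In Hill order: C8H7FO2.

C8H7FO2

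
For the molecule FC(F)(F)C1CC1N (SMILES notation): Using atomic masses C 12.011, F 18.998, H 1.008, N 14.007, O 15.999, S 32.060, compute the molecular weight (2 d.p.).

First, the molecular formula is C4H6F3N (counting implicit H from valence).
  C: 4 × 12.011 = 48.044
  F: 3 × 18.998 = 56.994
  H: 6 × 1.008 = 6.048
  N: 1 × 14.007 = 14.007
Sum: 4×12.011 + 3×18.998 + 6×1.008 + 1×14.007 = 125.093 → 125.09 g/mol.

125.09 g/mol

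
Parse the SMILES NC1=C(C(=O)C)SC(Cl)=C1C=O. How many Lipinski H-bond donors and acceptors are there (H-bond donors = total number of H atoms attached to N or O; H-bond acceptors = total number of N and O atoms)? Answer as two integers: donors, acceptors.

2, 3

Donors: find every N or O and count the H atoms it carries.
  atom 1 (N): bond orders sum to 1 → 2 H
  atom 5 (O): bond orders sum to 2 → 0 H
  atom 12 (O): bond orders sum to 2 → 0 H
Lipinski HBD = 2.
Acceptors: N atoms = 1, O atoms = 2 → HBA = 3.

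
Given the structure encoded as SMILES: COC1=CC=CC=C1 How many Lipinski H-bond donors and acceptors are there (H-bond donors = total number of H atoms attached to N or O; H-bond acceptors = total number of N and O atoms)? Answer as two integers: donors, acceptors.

0, 1

Donors: find every N or O and count the H atoms it carries.
  atom 2 (O): bond orders sum to 2 → 0 H
Lipinski HBD = 0.
Acceptors: N atoms = 0, O atoms = 1 → HBA = 1.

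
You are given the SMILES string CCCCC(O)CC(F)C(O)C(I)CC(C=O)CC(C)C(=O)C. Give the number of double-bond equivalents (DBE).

2

Degree of unsaturation = (number of rings) + (number of π bonds).
Ring closures in the SMILES: 0.
π bonds: 2 double bonds (each 1 DoU) → 2 DoU from unsaturation.
Total DoU = 0 + 2 = 2.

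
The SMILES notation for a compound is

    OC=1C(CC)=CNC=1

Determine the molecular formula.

Walk through each heavy atom and fill implicit hydrogens from standard valence (C 4, N 3, O 2, S 2, halogen 1):
  atom 1: O, bond orders sum to 1 (valence 2) → 1 H
  atom 2: C, bond orders sum to 4 (valence 4) → 0 H
  atom 3: C, bond orders sum to 4 (valence 4) → 0 H
  atom 4: C, bond orders sum to 2 (valence 4) → 2 H
  atom 5: C, bond orders sum to 1 (valence 4) → 3 H
  atom 6: C, bond orders sum to 3 (valence 4) → 1 H
  atom 7: N, bond orders sum to 2 (valence 3) → 1 H
  atom 8: C, bond orders sum to 3 (valence 4) → 1 H
Totals → C:6, H:9, N:1, O:1.

C6H9NO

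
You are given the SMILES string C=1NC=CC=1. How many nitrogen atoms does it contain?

Scan the SMILES for N atoms (remember two-letter symbols like Cl and Br are single atoms).
Nitrogen count: 1.

1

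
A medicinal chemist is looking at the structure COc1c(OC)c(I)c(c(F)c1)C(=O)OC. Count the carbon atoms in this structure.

10

Count every carbon token in the SMILES (each C, including those in ring-closure positions and inside branches).
Carbon count: 10.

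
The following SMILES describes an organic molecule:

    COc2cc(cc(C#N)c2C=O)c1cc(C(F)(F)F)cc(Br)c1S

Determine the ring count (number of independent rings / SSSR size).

In SMILES, each pair of matching ring-closure digits denotes one ring-closing bond; the number of such bonds equals the number of independent rings.
Ring-closure bonds here: 2.

2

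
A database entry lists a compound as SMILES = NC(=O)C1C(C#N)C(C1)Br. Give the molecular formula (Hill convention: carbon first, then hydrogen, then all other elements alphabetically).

Walk through each heavy atom and fill implicit hydrogens from standard valence (C 4, N 3, O 2, S 2, halogen 1):
  atom 1: N, bond orders sum to 1 (valence 3) → 2 H
  atom 2: C, bond orders sum to 4 (valence 4) → 0 H
  atom 3: O, bond orders sum to 2 (valence 2) → 0 H
  atom 4: C, bond orders sum to 3 (valence 4) → 1 H
  atom 5: C, bond orders sum to 3 (valence 4) → 1 H
  atom 6: C, bond orders sum to 4 (valence 4) → 0 H
  atom 7: N, bond orders sum to 3 (valence 3) → 0 H
  atom 8: C, bond orders sum to 3 (valence 4) → 1 H
  atom 9: C, bond orders sum to 2 (valence 4) → 2 H
  atom 10: Br (halogen, monovalent) → 0 H
Totals → C:6, H:7, Br:1, N:2, O:1.
In Hill order: C6H7BrN2O.

C6H7BrN2O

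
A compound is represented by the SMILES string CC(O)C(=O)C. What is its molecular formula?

C4H8O2

Walk through each heavy atom and fill implicit hydrogens from standard valence (C 4, N 3, O 2, S 2, halogen 1):
  atom 1: C, bond orders sum to 1 (valence 4) → 3 H
  atom 2: C, bond orders sum to 3 (valence 4) → 1 H
  atom 3: O, bond orders sum to 1 (valence 2) → 1 H
  atom 4: C, bond orders sum to 4 (valence 4) → 0 H
  atom 5: O, bond orders sum to 2 (valence 2) → 0 H
  atom 6: C, bond orders sum to 1 (valence 4) → 3 H
Totals → C:4, H:8, O:2.
In Hill order: C4H8O2.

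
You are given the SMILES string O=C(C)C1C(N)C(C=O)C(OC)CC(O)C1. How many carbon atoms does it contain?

11

Count every carbon token in the SMILES (each C, including those in ring-closure positions and inside branches).
Carbon count: 11.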